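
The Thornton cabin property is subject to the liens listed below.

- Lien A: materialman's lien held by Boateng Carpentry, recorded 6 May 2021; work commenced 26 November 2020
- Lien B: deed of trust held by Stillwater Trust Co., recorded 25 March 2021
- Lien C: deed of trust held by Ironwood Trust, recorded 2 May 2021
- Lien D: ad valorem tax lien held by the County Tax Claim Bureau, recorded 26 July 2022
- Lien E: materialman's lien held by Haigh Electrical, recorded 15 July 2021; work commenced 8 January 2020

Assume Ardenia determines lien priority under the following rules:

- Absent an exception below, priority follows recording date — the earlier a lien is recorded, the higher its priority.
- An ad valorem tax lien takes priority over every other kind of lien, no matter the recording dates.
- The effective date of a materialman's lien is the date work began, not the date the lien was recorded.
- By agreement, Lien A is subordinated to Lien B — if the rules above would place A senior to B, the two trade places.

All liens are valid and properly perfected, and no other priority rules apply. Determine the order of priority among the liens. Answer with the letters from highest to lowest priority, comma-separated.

D, E, B, A, C

Effective dates: A is treated as recorded 26 November 2020, the work-commencement date; E relates back to 8 January 2020 (work commenced).
D is an ad valorem tax lien, so it outranks all other liens regardless of date.
Among the remaining liens, by effective date: E (8 January 2020), A (26 November 2020), B (25 March 2021), C (2 May 2021).
A would otherwise be senior to B, so under the subordination agreement A and B exchange positions.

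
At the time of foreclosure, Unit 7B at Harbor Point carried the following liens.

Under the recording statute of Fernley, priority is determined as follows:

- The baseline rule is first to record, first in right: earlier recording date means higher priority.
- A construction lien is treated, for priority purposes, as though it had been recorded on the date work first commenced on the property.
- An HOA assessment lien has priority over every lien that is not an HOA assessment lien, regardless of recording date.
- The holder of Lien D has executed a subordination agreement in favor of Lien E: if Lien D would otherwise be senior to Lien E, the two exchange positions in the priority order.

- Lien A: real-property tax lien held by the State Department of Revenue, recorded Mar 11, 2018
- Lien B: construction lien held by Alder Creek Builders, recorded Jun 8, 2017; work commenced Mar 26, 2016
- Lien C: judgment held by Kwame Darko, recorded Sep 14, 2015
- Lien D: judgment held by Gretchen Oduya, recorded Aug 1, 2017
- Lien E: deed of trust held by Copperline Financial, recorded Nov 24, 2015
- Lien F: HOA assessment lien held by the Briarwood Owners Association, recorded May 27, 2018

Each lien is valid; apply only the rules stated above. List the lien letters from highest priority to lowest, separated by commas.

Effective dates: B is treated as recorded Mar 26, 2016, the work-commencement date.
F is an HOA assessment lien, so it outranks all other liens regardless of date.
Ordering the rest by effective date: C (Sep 14, 2015), E (Nov 24, 2015), B (Mar 26, 2016), D (Aug 1, 2017), A (Mar 11, 2018).
Since D is not senior to E, the subordination leaves the order unchanged.

F, C, E, B, D, A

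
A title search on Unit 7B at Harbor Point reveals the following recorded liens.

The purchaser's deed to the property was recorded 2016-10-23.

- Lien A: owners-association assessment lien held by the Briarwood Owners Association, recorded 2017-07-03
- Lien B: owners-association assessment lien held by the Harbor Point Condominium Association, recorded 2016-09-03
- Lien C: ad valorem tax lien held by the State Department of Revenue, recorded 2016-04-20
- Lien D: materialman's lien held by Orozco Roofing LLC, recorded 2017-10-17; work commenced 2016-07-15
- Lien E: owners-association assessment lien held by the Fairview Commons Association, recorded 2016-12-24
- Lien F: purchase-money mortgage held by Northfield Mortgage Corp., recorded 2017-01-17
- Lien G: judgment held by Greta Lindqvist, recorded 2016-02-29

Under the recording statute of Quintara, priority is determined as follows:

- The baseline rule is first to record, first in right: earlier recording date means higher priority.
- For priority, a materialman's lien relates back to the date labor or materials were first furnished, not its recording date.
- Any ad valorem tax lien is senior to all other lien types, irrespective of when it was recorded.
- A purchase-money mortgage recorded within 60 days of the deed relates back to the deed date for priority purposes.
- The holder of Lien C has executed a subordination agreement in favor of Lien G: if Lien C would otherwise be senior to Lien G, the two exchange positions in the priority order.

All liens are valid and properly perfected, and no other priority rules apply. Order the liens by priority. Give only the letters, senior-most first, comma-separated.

G, C, D, B, E, F, A

Adjusting effective dates: D is treated as recorded 2016-07-15, the work-commencement date; F missed the 60-day window (86 days after the deed), so its recording date stands.
C is an ad valorem tax lien, so it outranks all other liens regardless of date.
Among the remaining liens, by effective date: G (2016-02-29), D (2016-07-15), B (2016-09-03), E (2016-12-24), F (2017-01-17), A (2017-07-03).
The subordination applies — C was senior to G — so C and G swap.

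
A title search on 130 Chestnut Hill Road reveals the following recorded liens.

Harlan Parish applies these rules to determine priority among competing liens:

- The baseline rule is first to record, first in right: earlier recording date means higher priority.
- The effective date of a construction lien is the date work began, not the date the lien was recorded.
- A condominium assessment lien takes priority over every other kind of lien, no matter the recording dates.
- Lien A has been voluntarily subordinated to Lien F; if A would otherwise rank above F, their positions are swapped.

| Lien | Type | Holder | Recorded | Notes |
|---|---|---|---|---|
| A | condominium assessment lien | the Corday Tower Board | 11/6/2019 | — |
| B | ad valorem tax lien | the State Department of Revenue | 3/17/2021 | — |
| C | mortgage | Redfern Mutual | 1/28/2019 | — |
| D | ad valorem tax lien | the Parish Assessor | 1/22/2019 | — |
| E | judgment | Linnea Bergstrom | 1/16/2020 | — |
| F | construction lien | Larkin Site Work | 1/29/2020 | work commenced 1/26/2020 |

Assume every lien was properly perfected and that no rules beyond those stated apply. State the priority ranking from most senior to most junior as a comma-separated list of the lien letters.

F, D, C, E, A, B

Adjusting effective dates: F relates back to 1/26/2020 (work commenced).
As a condominium assessment lien, A is senior to every other lien.
The other liens, earliest effective date first: D (1/22/2019), C (1/28/2019), E (1/16/2020), F (1/26/2020), B (3/17/2021).
The subordination applies — A was senior to F — so A and F swap.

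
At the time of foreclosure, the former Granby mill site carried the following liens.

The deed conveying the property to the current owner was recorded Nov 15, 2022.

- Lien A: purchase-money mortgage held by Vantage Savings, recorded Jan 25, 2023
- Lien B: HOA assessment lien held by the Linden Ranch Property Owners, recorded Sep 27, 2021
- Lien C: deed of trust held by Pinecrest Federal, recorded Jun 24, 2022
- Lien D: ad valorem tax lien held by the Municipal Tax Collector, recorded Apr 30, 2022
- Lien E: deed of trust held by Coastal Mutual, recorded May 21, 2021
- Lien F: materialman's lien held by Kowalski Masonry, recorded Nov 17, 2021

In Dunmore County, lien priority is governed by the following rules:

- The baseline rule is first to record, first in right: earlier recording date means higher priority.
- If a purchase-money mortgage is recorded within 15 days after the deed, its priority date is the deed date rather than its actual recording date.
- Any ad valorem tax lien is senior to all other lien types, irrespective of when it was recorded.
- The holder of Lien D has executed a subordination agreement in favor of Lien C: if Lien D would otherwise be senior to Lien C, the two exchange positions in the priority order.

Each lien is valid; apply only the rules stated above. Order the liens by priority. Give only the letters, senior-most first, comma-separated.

First, effective dates: A was recorded 71 days after the deed, outside the 15-day window, so it keeps its recording date.
D is an ad valorem tax lien and takes priority over every other lien.
Remaining liens by effective date: E (May 21, 2021), B (Sep 27, 2021), F (Nov 17, 2021), C (Jun 24, 2022), A (Jan 25, 2023).
Because D would otherwise rank above C, the subordination swaps them.

C, E, B, F, D, A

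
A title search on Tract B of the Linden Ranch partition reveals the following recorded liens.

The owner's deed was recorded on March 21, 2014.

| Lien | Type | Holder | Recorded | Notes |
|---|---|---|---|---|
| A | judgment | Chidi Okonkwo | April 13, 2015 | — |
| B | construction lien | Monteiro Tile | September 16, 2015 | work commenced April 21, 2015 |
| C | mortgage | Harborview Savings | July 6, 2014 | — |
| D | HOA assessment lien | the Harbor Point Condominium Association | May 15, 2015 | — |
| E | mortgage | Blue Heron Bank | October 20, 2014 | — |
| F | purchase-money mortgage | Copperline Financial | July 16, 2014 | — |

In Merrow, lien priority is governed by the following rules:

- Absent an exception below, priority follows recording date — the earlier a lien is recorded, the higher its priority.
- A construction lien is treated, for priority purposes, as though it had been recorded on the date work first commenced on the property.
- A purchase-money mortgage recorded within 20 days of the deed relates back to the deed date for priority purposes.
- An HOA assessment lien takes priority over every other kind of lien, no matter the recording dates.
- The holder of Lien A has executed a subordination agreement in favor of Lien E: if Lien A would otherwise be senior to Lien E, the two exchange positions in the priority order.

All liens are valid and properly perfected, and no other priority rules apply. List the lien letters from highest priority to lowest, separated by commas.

D, C, F, E, A, B

Effective dates after the stated exceptions: B relates back to April 21, 2015 (work commenced); F was recorded 117 days after the deed — beyond 20 days — so no relation-back applies.
As an HOA assessment lien, D is senior to every other lien.
Ordering the rest by effective date: C (July 6, 2014), F (July 16, 2014), E (October 20, 2014), A (April 13, 2015), B (April 21, 2015).
Since A is not senior to E, the subordination leaves the order unchanged.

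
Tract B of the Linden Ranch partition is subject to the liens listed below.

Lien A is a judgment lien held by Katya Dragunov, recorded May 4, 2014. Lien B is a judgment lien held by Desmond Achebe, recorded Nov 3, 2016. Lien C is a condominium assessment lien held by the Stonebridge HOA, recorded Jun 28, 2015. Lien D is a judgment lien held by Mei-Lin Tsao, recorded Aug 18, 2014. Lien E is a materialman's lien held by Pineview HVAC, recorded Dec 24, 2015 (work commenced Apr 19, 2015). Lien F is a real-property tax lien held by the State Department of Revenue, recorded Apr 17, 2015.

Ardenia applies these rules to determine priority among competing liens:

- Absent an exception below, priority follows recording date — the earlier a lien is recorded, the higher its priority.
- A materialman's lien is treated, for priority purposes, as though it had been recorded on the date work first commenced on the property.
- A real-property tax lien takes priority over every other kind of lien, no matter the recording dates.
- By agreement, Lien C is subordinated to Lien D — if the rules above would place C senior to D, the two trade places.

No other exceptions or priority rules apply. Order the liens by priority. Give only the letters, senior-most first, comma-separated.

Effective dates: E relates back to Apr 19, 2015 (work commenced).
F is a real-property tax lien, so it outranks all other liens regardless of date.
Ordering the rest by effective date: A (May 4, 2014), D (Aug 18, 2014), E (Apr 19, 2015), C (Jun 28, 2015), B (Nov 3, 2016).
C already ranks below D; the subordination has no effect.

F, A, D, E, C, B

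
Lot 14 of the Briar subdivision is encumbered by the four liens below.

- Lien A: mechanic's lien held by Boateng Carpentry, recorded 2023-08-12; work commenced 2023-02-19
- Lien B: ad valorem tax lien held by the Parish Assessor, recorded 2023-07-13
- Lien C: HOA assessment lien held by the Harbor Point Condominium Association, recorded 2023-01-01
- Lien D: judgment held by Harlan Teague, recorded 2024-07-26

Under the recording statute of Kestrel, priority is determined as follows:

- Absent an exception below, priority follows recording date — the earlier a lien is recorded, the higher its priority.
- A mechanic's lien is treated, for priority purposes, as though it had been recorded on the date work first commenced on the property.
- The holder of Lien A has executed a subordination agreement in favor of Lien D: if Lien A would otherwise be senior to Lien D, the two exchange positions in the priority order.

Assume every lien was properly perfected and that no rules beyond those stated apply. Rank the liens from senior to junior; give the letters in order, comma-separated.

C, D, B, A

First, effective dates: A relates back to 2023-02-19 (work commenced).
Sorted by effective date: C (2023-01-01), A (2023-02-19), B (2023-07-13), D (2024-07-26).
The subordination applies — A was senior to D — so A and D swap.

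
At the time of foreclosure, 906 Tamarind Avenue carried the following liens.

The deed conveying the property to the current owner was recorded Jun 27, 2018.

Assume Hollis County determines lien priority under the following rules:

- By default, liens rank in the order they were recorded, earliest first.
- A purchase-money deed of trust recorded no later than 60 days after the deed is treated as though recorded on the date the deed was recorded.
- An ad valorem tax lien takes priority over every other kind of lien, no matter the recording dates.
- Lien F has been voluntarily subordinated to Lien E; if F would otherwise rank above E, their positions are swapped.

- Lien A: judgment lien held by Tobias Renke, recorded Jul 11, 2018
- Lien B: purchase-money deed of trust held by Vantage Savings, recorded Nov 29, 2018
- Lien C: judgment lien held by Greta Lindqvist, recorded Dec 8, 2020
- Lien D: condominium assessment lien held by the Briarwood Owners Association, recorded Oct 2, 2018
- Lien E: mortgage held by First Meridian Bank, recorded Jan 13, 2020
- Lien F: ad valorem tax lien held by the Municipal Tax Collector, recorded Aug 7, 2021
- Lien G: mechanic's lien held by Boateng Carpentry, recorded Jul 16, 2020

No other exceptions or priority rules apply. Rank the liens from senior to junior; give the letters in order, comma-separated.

Adjusting effective dates: B was recorded 155 days after the deed, outside the 60-day window, so it keeps its recording date.
F is an ad valorem tax lien and takes priority over every other lien.
Remaining liens by effective date: A (Jul 11, 2018), D (Oct 2, 2018), B (Nov 29, 2018), E (Jan 13, 2020), G (Jul 16, 2020), C (Dec 8, 2020).
F would otherwise be senior to E, so under the subordination agreement F and E exchange positions.

E, A, D, B, F, G, C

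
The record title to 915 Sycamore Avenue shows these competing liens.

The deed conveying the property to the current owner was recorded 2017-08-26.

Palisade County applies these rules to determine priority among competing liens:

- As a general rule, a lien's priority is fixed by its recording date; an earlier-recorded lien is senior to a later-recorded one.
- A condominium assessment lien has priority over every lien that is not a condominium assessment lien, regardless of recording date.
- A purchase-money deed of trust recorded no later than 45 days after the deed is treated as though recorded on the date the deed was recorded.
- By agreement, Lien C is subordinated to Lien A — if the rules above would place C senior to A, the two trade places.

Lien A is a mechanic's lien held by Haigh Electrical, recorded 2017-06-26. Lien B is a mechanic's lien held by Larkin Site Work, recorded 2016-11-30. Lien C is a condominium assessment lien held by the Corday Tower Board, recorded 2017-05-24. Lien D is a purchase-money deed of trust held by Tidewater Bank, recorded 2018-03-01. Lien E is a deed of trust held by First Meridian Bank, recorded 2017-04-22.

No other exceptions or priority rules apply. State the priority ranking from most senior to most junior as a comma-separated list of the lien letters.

First, effective dates: D was recorded 187 days after the deed, outside the 45-day window, so it keeps its recording date.
C, as a condominium assessment lien, has superpriority and ranks first.
The other liens, earliest effective date first: B (2016-11-30), E (2017-04-22), A (2017-06-26), D (2018-03-01).
C is senior to A before the subordination, so the two trade places.

A, B, E, C, D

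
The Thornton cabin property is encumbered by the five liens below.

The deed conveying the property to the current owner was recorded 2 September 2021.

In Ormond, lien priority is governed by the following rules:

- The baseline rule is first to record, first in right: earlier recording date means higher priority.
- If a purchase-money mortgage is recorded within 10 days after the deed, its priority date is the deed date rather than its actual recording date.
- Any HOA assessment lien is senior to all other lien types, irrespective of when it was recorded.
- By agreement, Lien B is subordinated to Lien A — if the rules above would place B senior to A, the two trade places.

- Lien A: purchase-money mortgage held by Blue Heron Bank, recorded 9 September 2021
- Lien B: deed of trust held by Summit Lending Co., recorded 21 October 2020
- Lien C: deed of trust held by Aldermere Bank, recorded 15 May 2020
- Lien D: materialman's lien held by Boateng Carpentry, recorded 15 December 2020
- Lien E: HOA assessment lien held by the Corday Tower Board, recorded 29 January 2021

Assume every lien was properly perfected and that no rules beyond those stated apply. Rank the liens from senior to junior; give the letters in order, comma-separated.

Effective dates: A was recorded within the 10-day window, so its effective date is the deed date 2 September 2021.
As an HOA assessment lien, E is senior to every other lien.
Among the remaining liens, by effective date: C (15 May 2020), B (21 October 2020), D (15 December 2020), A (2 September 2021).
B would otherwise be senior to A, so under the subordination agreement B and A exchange positions.

E, C, A, D, B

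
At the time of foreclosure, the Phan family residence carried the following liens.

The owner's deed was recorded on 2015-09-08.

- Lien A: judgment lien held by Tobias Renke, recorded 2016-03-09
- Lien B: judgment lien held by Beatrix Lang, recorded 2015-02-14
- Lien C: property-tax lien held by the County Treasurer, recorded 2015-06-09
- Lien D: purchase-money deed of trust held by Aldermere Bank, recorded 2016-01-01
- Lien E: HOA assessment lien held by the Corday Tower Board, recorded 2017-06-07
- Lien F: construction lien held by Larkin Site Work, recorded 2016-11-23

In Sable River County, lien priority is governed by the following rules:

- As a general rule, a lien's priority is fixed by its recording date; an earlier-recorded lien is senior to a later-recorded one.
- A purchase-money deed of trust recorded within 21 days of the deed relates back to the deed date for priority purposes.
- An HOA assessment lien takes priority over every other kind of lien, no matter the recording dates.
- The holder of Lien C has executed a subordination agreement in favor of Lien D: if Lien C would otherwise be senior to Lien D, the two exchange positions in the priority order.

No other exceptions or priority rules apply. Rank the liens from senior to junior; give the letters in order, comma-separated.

First, effective dates: D was recorded 115 days after the deed — beyond 21 days — so no relation-back applies.
E is an HOA assessment lien and takes priority over every other lien.
The other liens, earliest effective date first: B (2015-02-14), C (2015-06-09), D (2016-01-01), A (2016-03-09), F (2016-11-23).
Because C would otherwise rank above D, the subordination swaps them.

E, B, D, C, A, F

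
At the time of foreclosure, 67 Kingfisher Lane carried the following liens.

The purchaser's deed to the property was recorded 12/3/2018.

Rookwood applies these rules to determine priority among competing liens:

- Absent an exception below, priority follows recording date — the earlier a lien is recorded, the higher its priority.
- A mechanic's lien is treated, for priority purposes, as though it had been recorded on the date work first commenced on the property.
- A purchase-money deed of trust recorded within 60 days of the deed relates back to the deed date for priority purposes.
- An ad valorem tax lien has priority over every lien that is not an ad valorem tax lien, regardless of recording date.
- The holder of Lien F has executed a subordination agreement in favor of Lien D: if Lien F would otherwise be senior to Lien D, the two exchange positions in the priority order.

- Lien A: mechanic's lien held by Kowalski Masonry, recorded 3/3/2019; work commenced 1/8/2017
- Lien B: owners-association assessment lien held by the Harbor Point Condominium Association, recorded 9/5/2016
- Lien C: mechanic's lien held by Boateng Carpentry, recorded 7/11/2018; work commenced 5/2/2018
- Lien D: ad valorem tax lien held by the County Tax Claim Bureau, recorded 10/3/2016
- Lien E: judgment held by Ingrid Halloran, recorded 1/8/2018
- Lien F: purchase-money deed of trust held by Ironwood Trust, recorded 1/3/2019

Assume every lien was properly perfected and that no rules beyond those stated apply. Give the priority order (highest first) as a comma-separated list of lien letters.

D, B, A, E, C, F

Adjusting effective dates: A relates back to 1/8/2017 (work commenced); C relates back to 5/2/2018 (work commenced); F was recorded within the 60-day window, so its effective date is the deed date 12/3/2018.
As an ad valorem tax lien, D is senior to every other lien.
Remaining liens by effective date: B (9/5/2016), A (1/8/2017), E (1/8/2018), C (5/2/2018), F (12/3/2018).
Since F is not senior to D, the subordination leaves the order unchanged.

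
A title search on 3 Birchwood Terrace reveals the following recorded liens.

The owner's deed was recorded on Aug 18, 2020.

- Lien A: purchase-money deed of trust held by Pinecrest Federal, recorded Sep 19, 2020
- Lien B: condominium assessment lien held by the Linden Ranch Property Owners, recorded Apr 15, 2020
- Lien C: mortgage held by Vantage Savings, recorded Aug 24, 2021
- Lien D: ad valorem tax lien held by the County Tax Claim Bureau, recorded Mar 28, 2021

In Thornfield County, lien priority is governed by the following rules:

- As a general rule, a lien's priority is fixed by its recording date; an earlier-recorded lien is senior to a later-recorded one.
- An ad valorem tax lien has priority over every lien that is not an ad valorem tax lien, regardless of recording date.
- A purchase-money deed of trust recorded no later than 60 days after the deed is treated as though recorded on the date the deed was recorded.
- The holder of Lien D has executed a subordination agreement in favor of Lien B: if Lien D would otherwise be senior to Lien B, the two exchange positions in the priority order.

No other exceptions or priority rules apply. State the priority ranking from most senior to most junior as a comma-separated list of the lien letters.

Adjusting effective dates: A was recorded within the 60-day window, so its effective date is the deed date Aug 18, 2020.
As an ad valorem tax lien, D is senior to every other lien.
The other liens, earliest effective date first: B (Apr 15, 2020), A (Aug 18, 2020), C (Aug 24, 2021).
The subordination applies — D was senior to B — so D and B swap.

B, D, A, C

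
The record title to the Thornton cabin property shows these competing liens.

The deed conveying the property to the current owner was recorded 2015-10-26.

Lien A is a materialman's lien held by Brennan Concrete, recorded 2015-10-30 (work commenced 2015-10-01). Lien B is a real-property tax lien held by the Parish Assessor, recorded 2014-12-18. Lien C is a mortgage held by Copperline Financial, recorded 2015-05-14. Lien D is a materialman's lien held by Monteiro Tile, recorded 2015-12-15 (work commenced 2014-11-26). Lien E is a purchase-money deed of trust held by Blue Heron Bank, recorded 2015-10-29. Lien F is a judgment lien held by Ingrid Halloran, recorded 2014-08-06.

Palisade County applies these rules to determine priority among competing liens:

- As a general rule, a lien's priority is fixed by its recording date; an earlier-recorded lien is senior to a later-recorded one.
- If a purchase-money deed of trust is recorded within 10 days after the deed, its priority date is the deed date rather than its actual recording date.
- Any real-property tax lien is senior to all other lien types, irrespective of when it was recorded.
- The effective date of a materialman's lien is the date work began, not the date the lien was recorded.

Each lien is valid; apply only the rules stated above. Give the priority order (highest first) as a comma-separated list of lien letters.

Effective dates after the stated exceptions: A relates back to 2015-10-01 (work commenced); D relates back to 2014-11-26 (work commenced); E was recorded within the 10-day window, so its effective date is the deed date 2015-10-26.
B is a real-property tax lien and takes priority over every other lien.
Ordering the rest by effective date: F (2014-08-06), D (2014-11-26), C (2015-05-14), A (2015-10-01), E (2015-10-26).

B, F, D, C, A, E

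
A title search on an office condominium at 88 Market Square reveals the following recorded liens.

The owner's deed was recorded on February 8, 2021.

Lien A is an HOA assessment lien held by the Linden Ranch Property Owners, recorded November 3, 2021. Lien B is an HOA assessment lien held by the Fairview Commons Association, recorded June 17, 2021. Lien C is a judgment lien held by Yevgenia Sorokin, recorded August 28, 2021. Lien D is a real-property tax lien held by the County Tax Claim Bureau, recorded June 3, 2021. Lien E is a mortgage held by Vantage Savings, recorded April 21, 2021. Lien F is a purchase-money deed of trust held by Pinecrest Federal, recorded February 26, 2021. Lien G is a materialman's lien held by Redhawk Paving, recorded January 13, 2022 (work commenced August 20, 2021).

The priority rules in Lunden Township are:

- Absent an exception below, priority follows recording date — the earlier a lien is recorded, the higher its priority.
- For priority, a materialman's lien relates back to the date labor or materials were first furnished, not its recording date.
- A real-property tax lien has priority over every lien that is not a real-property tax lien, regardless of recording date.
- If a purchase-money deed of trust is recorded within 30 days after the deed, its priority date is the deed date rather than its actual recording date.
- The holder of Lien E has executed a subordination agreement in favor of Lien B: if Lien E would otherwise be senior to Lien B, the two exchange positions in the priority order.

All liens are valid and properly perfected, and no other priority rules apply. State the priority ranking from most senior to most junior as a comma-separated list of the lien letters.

D, F, B, E, G, C, A

Effective dates: F relates back to the deed date February 8, 2021; G relates back to August 20, 2021 (work commenced).
As a real-property tax lien, D is senior to every other lien.
The other liens, earliest effective date first: F (February 8, 2021), E (April 21, 2021), B (June 17, 2021), G (August 20, 2021), C (August 28, 2021), A (November 3, 2021).
The subordination applies — E was senior to B — so E and B swap.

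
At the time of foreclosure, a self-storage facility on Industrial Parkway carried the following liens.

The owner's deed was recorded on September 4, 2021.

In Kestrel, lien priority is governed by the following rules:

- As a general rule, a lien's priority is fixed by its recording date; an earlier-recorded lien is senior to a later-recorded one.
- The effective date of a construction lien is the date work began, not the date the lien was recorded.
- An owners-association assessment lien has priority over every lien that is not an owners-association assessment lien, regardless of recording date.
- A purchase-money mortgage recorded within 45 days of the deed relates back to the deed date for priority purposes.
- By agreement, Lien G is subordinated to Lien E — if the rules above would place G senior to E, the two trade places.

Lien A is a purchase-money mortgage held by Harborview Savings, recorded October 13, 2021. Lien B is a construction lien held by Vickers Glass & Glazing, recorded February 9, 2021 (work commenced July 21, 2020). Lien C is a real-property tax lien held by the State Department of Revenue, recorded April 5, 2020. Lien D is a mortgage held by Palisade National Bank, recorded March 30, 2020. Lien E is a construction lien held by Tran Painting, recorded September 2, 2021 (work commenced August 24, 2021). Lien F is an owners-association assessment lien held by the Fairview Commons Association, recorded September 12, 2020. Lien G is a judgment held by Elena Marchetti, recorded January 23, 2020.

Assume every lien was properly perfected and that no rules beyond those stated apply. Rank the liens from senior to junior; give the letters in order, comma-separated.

F, E, D, C, B, G, A

Effective dates: A's effective date is the deed date, September 4, 2021; B relates back to July 21, 2020 (work commenced); E is treated as recorded August 24, 2021, the work-commencement date.
F is an owners-association assessment lien, so it outranks all other liens regardless of date.
Remaining liens by effective date: G (January 23, 2020), D (March 30, 2020), C (April 5, 2020), B (July 21, 2020), E (August 24, 2021), A (September 4, 2021).
G would otherwise be senior to E, so under the subordination agreement G and E exchange positions.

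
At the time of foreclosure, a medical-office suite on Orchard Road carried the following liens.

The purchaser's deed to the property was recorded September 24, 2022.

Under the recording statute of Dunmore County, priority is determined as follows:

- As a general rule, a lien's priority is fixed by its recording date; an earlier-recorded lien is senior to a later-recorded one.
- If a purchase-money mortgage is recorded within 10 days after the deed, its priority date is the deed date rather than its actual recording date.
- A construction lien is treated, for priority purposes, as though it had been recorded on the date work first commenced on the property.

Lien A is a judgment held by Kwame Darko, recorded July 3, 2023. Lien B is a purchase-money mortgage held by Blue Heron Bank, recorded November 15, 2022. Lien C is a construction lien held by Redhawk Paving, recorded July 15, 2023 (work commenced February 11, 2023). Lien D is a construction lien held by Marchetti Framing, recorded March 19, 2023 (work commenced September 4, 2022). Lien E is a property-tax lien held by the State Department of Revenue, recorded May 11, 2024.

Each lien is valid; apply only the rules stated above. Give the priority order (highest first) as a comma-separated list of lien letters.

Adjusting effective dates: B was recorded 52 days after the deed — beyond 10 days — so no relation-back applies; C is treated as recorded February 11, 2023, the work-commencement date; D's effective date is September 4, 2022, when work began.
Ordering by effective date: D (September 4, 2022), B (November 15, 2022), C (February 11, 2023), A (July 3, 2023), E (May 11, 2024).

D, B, C, A, E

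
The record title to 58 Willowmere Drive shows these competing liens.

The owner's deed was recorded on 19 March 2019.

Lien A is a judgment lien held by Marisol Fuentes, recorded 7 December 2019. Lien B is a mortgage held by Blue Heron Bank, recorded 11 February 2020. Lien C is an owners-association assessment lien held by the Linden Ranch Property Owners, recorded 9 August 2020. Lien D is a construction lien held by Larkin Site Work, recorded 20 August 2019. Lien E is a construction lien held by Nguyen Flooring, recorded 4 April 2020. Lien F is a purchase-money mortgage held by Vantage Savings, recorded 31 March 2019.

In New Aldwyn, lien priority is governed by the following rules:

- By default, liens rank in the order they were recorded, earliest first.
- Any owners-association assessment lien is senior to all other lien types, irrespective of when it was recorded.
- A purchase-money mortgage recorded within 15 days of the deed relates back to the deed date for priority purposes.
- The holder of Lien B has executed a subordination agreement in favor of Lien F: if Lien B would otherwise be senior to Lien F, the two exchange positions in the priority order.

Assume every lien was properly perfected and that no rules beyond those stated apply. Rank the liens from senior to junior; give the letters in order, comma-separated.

C, F, D, A, B, E

First, effective dates: F relates back to the deed date 19 March 2019.
C is an owners-association assessment lien and takes priority over every other lien.
The other liens, earliest effective date first: F (19 March 2019), D (20 August 2019), A (7 December 2019), B (11 February 2020), E (4 April 2020).
B already ranks below F; the subordination has no effect.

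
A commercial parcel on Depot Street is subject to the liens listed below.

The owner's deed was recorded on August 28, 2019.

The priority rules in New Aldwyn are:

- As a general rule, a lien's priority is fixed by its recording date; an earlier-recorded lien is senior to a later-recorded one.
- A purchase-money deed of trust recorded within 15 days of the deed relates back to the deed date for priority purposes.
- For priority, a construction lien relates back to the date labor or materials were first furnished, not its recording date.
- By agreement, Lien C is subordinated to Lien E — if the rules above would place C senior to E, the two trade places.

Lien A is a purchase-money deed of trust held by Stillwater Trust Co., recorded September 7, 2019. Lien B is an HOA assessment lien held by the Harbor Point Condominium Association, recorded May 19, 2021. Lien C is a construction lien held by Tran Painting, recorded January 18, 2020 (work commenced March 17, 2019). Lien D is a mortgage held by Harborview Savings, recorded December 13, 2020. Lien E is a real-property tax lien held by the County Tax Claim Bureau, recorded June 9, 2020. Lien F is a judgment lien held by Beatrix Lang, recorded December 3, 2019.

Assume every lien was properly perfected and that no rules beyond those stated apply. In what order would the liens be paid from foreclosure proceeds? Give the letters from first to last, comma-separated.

E, A, F, C, D, B

Adjusting effective dates: A relates back to the deed date August 28, 2019; C's effective date is March 17, 2019, when work began.
By effective date, earliest first: C (March 17, 2019), A (August 28, 2019), F (December 3, 2019), E (June 9, 2020), D (December 13, 2020), B (May 19, 2021).
C would otherwise be senior to E, so under the subordination agreement C and E exchange positions.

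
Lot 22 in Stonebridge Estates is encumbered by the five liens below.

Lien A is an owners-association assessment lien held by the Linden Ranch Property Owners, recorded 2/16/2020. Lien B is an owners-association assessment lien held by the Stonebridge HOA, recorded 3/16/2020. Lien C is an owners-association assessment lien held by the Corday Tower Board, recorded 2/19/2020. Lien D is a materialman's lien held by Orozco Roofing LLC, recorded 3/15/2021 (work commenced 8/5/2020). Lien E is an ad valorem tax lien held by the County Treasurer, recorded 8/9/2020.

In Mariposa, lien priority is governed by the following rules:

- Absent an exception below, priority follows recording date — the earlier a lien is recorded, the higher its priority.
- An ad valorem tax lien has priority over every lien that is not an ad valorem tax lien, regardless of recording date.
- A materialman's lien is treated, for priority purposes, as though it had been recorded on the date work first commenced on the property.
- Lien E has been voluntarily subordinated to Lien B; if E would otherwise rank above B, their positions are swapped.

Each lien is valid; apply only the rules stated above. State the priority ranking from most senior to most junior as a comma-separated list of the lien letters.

B, A, C, E, D

Effective dates: D relates back to 8/5/2020 (work commenced).
E, as an ad valorem tax lien, has superpriority and ranks first.
The other liens, earliest effective date first: A (2/16/2020), C (2/19/2020), B (3/16/2020), D (8/5/2020).
The subordination applies — E was senior to B — so E and B swap.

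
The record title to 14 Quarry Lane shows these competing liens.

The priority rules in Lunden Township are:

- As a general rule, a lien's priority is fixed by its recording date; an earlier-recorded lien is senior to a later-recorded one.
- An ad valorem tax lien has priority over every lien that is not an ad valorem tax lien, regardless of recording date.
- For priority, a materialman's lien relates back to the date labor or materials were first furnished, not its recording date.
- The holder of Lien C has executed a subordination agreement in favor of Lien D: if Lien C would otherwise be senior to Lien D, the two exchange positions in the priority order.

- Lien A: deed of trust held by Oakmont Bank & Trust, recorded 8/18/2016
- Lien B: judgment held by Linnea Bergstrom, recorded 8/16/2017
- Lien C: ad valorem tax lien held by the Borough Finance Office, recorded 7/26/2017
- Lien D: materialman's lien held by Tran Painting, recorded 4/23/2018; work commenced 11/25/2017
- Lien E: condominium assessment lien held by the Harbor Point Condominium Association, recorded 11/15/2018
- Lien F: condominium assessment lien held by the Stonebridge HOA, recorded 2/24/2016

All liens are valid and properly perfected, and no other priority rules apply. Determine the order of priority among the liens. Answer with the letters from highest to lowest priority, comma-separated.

Effective dates: D relates back to 11/25/2017 (work commenced).
C is an ad valorem tax lien, so it outranks all other liens regardless of date.
Remaining liens by effective date: F (2/24/2016), A (8/18/2016), B (8/16/2017), D (11/25/2017), E (11/15/2018).
C would otherwise be senior to D, so under the subordination agreement C and D exchange positions.

D, F, A, B, C, E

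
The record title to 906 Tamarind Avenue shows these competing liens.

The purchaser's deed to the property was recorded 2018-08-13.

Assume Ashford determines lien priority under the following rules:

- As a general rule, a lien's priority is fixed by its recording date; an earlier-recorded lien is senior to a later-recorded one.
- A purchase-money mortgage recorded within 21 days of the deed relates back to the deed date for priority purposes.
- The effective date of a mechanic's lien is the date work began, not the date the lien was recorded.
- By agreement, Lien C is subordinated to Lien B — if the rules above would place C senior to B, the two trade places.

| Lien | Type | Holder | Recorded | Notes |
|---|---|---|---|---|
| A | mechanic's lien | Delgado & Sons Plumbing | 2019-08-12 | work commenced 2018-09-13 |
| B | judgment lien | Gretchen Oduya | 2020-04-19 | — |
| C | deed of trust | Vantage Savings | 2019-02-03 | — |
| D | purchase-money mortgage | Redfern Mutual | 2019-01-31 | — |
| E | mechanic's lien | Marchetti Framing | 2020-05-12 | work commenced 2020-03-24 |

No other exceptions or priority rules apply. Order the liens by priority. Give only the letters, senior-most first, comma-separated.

A, D, B, E, C

Adjusting effective dates: A relates back to 2018-09-13 (work commenced); D missed the 21-day window (171 days after the deed), so its recording date stands; E's effective date is 2020-03-24, when work began.
By effective date, earliest first: A (2018-09-13), D (2019-01-31), C (2019-02-03), E (2020-03-24), B (2020-04-19).
C is senior to B before the subordination, so the two trade places.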